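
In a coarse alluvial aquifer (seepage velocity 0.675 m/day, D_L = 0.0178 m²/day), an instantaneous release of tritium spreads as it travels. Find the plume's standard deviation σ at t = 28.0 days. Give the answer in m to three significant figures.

0.998 m

Dispersive spreading gives a Gaussian with σ² = 2Dt; advection only shifts the center.
σ = √(2 × 0.0178 × 28.0) = 0.998 m.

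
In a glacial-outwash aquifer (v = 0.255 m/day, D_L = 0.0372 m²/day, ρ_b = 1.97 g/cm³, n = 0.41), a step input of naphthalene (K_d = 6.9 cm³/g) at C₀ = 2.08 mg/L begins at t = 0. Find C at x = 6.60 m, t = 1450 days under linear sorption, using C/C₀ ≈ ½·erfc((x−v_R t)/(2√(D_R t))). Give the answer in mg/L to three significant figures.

Retardation factor R = 1 + ρ_b·K_d/n = 1 + 1.97 × 6.9/0.41 = 34.15.
Sorption retards both mechanisms: v_R = v/R = 0.007467 m/day, D_R = D/R = 0.001089 m²/day.
v_R·t = 0.007467 × 1450 = 10.82715 m; 2√(D_R t) = 2.513 m; argument = (6.60 − 10.82715)/2.513 = -1.682.
C = C₀ × ½·erfc(-1.682) = 2.08 × 0.9913 = 2.06 mg/L.

2.06 mg/L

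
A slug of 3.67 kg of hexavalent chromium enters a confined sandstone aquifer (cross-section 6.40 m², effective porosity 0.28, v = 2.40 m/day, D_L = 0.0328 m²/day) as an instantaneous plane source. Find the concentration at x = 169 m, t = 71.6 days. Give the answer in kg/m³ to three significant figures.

For an instantaneous plane source, C(x,t) = M/(n_e·A·√(4πDt)) · exp(−(x−vt)²/(4Dt)), with n_e·A the pore (flow) area.
Plume center vt = 2.40 × 71.6 = 171.84 m, so the well at 169 m is 2.84 m upgradient of the peak.
√(4πDt) = 5.432 m, giving peak height M/(n_e·A·√(4πDt)) = 3.67/(0.28 × 6.40 × 5.432) = 0.3770 kg/m³.
(x−vt)²/(4Dt) = (-2.84)²/(4 × 0.0328 × 71.6) = 0.8586; exp(−0.8586) = 0.4238.
C = 0.3770 × 0.4238 = 0.160 kg/m³.

0.160 kg/m³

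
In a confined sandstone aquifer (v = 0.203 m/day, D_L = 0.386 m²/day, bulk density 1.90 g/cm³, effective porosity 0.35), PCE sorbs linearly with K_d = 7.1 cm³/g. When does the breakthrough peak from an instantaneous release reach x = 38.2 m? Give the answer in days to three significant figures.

Retardation factor R = 1 + ρ_b·K_d/n = 1 + 1.90 × 7.1/0.35 = 39.54.
Sorption retards both mechanisms: v_R = v/R = 0.005134 m/day, D_R = D/R = 0.009762 m²/day.
Peak time from v_R²t² + 2D_R t − x² = 0: t = (√(D_R² + v_R²x²) − D_R)/v_R².
√(D_R² + v_R²x²) = √(0.009762² + 0.005134² × 38.2²) = 0.1964; v_R² = 2.636e-05.
t = (0.1964 − 0.009762)/2.636e-05 = 7080 days.

7080 days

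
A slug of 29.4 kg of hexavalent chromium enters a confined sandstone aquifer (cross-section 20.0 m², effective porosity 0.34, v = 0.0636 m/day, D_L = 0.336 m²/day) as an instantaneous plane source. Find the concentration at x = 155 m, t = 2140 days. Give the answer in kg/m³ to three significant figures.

For an instantaneous plane source, C(x,t) = M/(n_e·A·√(4πDt)) · exp(−(x−vt)²/(4Dt)), with n_e·A the pore (flow) area.
Plume center vt = 0.0636 × 2140 = 136.104 m, so the well at 155 m is 18.896 m downgradient of the peak.
√(4πDt) = 95.06 m, giving peak height M/(n_e·A·√(4πDt)) = 29.4/(0.34 × 20.0 × 95.06) = 0.04548 kg/m³.
(x−vt)²/(4Dt) = (18.896)²/(4 × 0.336 × 2140) = 0.1241; exp(−0.1241) = 0.8833.
C = 0.04548 × 0.8833 = 0.0402 kg/m³.

0.0402 kg/m³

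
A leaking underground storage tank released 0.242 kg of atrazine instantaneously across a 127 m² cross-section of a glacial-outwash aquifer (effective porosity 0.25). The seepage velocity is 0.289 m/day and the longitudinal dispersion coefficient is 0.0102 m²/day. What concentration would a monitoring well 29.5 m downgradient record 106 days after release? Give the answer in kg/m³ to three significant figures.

For an instantaneous plane source, C(x,t) = M/(n_e·A·√(4πDt)) · exp(−(x−vt)²/(4Dt)), with n_e·A the pore (flow) area.
Plume center vt = 0.289 × 106 = 30.634 m, so the well at 29.5 m is 1.134 m upgradient of the peak.
√(4πDt) = 3.686 m, giving peak height M/(n_e·A·√(4πDt)) = 0.242/(0.25 × 127 × 3.686) = 0.002068 kg/m³.
(x−vt)²/(4Dt) = (-1.134)²/(4 × 0.0102 × 106) = 0.2973; exp(−0.2973) = 0.7428.
C = 0.002068 × 0.7428 = 0.00154 kg/m³.

0.00154 kg/m³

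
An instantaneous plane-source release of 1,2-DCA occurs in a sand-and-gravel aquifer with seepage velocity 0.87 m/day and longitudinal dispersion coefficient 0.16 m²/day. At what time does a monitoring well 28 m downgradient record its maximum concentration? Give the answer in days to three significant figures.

For the 1D instantaneous-source solution, setting ∂C/∂t = 0 at fixed x gives v²t² + 2Dt − x² = 0, so t = (√(D² + v²x²) − D)/v².
√(D² + v²x²) = √(0.16² + 0.87² × 28²) = 24.36; v² = 0.7569.
t = (24.36 − 0.16)/0.7569 = 32.0 days (vs. the pure-advection estimate x/v = 32.2 d).

32.0 days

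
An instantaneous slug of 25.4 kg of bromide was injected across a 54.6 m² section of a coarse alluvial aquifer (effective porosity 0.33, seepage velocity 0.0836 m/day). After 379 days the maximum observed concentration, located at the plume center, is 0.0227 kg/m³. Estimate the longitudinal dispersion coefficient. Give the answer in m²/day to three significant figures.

At the plume center C_max = M/(n_e·A·√(4πDt)), so D = M²/(4πt·(n_e·A·C_max)²).
n_e·A·C_max = 0.33 × 54.6 × 0.0227 = 0.4090 kg/m.
D = 25.4²/(4π × 379 × 0.4090²) = 0.810 m²/day.

0.810 m²/day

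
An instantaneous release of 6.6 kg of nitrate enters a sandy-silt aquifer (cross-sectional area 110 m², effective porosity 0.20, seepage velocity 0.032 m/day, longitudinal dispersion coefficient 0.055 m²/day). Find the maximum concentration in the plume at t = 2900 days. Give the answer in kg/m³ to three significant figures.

0.00670 kg/m³

The peak of an instantaneous 1D plume sits at x = vt; there the Gaussian factor is 1 and C_max = M/(n_e·A·√(4πDt)), where n_e·A is the pore area the mass is dissolved in.
√(4πDt) = √(4π × 0.055 × 2900) = 44.77 m, so C_max = 6.6/(0.20 × 110 × 44.77) = 0.00670 kg/m³.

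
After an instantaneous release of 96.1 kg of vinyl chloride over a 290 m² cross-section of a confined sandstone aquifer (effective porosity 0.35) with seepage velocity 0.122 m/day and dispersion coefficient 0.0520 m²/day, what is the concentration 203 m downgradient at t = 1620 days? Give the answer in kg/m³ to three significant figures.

0.0267 kg/m³

For an instantaneous plane source, C(x,t) = M/(n_e·A·√(4πDt)) · exp(−(x−vt)²/(4Dt)), with n_e·A the pore (flow) area.
Plume center vt = 0.122 × 1620 = 197.64 m, so the well at 203 m is 5.36 m downgradient of the peak.
√(4πDt) = 32.54 m, giving peak height M/(n_e·A·√(4πDt)) = 96.1/(0.35 × 290 × 32.54) = 0.02910 kg/m³.
(x−vt)²/(4Dt) = (5.36)²/(4 × 0.0520 × 1620) = 0.08526; exp(−0.08526) = 0.9183.
C = 0.02910 × 0.9183 = 0.0267 kg/m³.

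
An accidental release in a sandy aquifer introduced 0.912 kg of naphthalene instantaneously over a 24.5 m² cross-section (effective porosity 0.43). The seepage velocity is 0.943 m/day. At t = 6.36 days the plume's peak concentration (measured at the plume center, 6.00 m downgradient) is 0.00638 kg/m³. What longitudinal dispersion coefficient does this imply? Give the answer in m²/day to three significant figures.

At the plume center C_max = M/(n_e·A·√(4πDt)), so D = M²/(4πt·(n_e·A·C_max)²).
n_e·A·C_max = 0.43 × 24.5 × 0.00638 = 0.06721 kg/m.
D = 0.912²/(4π × 6.36 × 0.06721²) = 2.30 m²/day.

2.30 m²/day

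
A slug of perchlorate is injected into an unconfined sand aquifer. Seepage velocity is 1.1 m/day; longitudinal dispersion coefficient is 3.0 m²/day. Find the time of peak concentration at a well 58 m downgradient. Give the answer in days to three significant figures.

For the 1D instantaneous-source solution, setting ∂C/∂t = 0 at fixed x gives v²t² + 2Dt − x² = 0, so t = (√(D² + v²x²) − D)/v².
√(D² + v²x²) = √(3.0² + 1.1² × 58²) = 63.87; v² = 1.21.
t = (63.87 − 3.0)/1.21 = 50.3 days (vs. the pure-advection estimate x/v = 52.7 d).

50.3 days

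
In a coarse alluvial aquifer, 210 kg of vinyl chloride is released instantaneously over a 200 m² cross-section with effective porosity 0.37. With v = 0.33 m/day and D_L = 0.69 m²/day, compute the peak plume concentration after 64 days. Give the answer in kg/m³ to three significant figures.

0.120 kg/m³

The peak of an instantaneous 1D plume sits at x = vt; there the Gaussian factor is 1 and C_max = M/(n_e·A·√(4πDt)), where n_e·A is the pore area the mass is dissolved in.
√(4πDt) = √(4π × 0.69 × 64) = 23.56 m, so C_max = 210/(0.37 × 200 × 23.56) = 0.120 kg/m³.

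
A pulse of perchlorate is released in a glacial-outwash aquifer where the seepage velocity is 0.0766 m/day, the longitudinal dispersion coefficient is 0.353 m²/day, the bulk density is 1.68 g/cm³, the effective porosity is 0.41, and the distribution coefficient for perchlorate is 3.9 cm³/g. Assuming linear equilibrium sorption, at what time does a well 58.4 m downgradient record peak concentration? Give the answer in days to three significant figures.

Retardation factor R = 1 + ρ_b·K_d/n = 1 + 1.68 × 3.9/0.41 = 16.98.
Sorption retards both mechanisms: v_R = v/R = 0.004511 m/day, D_R = D/R = 0.02079 m²/day.
Peak time from v_R²t² + 2D_R t − x² = 0: t = (√(D_R² + v_R²x²) − D_R)/v_R².
√(D_R² + v_R²x²) = √(0.02079² + 0.004511² × 58.4²) = 0.2643; v_R² = 2.035e-05.
t = (0.2643 − 0.02079)/2.035e-05 = 12000 days.

12000 days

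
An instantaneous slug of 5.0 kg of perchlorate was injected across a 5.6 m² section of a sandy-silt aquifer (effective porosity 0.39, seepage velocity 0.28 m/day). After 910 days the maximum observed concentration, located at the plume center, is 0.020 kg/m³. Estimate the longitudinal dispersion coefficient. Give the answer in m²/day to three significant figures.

1.15 m²/day

At the plume center C_max = M/(n_e·A·√(4πDt)), so D = M²/(4πt·(n_e·A·C_max)²).
n_e·A·C_max = 0.39 × 5.6 × 0.020 = 0.04368 kg/m.
D = 5.0²/(4π × 910 × 0.04368²) = 1.15 m²/day.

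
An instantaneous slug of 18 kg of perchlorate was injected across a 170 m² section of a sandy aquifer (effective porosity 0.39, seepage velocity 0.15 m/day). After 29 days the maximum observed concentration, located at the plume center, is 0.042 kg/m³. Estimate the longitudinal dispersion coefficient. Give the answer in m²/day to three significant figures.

At the plume center C_max = M/(n_e·A·√(4πDt)), so D = M²/(4πt·(n_e·A·C_max)²).
n_e·A·C_max = 0.39 × 170 × 0.042 = 2.785 kg/m.
D = 18²/(4π × 29 × 2.785²) = 0.115 m²/day.

0.115 m²/day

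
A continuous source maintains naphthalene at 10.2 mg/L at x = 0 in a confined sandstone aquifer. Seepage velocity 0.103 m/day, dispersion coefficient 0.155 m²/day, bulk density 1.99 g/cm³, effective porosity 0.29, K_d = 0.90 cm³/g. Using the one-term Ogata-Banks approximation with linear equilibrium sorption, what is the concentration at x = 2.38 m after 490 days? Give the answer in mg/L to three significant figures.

8.61 mg/L

Retardation factor R = 1 + ρ_b·K_d/n = 1 + 1.99 × 0.90/0.29 = 7.176.
Sorption retards both mechanisms: v_R = v/R = 0.01435 m/day, D_R = D/R = 0.02160 m²/day.
v_R·t = 0.01435 × 490 = 7.0315 m; 2√(D_R t) = 6.507 m; argument = (2.38 − 7.0315)/6.507 = -0.7148.
C = C₀ × ½·erfc(-0.7148) = 10.2 × 0.8440 = 8.61 mg/L.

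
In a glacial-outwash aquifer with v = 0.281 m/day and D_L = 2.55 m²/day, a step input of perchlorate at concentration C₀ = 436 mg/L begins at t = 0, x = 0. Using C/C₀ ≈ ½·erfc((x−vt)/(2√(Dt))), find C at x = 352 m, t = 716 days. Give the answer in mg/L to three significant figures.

For a continuous step input, C/C₀ ≈ ½·erfc((x−vt)/(2√(Dt))).
vt = 0.281 × 716 = 201.196 m and 2√(Dt) = 2√(2.55 × 716) = 85.46 m.
Argument (x−vt)/(2√(Dt)) = (352 − 201.196)/85.46 = 1.765; ½·erfc(1.765) = 0.006279.
C = 436 × 0.006279 = 2.74 mg/L.

2.74 mg/L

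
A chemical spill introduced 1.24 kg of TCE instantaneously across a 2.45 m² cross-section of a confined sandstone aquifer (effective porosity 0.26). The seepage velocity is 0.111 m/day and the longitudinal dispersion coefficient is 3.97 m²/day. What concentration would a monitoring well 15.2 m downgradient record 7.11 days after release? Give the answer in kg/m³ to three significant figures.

For an instantaneous plane source, C(x,t) = M/(n_e·A·√(4πDt)) · exp(−(x−vt)²/(4Dt)), with n_e·A the pore (flow) area.
Plume center vt = 0.111 × 7.11 = 0.78921 m, so the well at 15.2 m is 14.41079 m downgradient of the peak.
√(4πDt) = 18.83 m, giving peak height M/(n_e·A·√(4πDt)) = 1.24/(0.26 × 2.45 × 18.83) = 0.1034 kg/m³.
(x−vt)²/(4Dt) = (14.41079)²/(4 × 3.97 × 7.11) = 1.839; exp(−1.839) = 0.1590.
C = 0.1034 × 0.1590 = 0.0164 kg/m³.

0.0164 kg/m³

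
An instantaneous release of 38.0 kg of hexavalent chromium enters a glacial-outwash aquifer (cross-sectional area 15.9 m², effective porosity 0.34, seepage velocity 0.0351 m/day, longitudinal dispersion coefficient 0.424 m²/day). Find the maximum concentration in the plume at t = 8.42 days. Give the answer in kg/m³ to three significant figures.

1.05 kg/m³

The peak of an instantaneous 1D plume sits at x = vt; there the Gaussian factor is 1 and C_max = M/(n_e·A·√(4πDt)), where n_e·A is the pore area the mass is dissolved in.
√(4πDt) = √(4π × 0.424 × 8.42) = 6.698 m, so C_max = 38.0/(0.34 × 15.9 × 6.698) = 1.05 kg/m³.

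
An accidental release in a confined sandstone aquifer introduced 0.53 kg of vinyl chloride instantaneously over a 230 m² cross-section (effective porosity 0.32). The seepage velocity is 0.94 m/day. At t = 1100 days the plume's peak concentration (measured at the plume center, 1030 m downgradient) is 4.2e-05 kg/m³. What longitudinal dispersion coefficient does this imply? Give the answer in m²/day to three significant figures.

2.13 m²/day

At the plume center C_max = M/(n_e·A·√(4πDt)), so D = M²/(4πt·(n_e·A·C_max)²).
n_e·A·C_max = 0.32 × 230 × 4.2e-05 = 0.003091 kg/m.
D = 0.53²/(4π × 1100 × 0.003091²) = 2.13 m²/day.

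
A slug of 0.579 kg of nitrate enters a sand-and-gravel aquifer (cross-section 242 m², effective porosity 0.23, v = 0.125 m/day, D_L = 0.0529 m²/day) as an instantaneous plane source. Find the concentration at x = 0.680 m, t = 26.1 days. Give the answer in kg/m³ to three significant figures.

0.000746 kg/m³

For an instantaneous plane source, C(x,t) = M/(n_e·A·√(4πDt)) · exp(−(x−vt)²/(4Dt)), with n_e·A the pore (flow) area.
Plume center vt = 0.125 × 26.1 = 3.2625 m, so the well at 0.680 m is 2.5825 m upgradient of the peak.
√(4πDt) = 4.165 m, giving peak height M/(n_e·A·√(4πDt)) = 0.579/(0.23 × 242 × 4.165) = 0.002498 kg/m³.
(x−vt)²/(4Dt) = (-2.5825)²/(4 × 0.0529 × 26.1) = 1.208; exp(−1.208) = 0.2988.
C = 0.002498 × 0.2988 = 0.000746 kg/m³.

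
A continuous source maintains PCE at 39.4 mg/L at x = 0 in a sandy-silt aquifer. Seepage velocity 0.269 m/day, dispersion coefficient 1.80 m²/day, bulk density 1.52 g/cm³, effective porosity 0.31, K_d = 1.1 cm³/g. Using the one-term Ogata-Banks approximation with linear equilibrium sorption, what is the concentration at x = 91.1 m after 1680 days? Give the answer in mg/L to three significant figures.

9.98 mg/L

Retardation factor R = 1 + ρ_b·K_d/n = 1 + 1.52 × 1.1/0.31 = 6.394.
Sorption retards both mechanisms: v_R = v/R = 0.04207 m/day, D_R = D/R = 0.2815 m²/day.
v_R·t = 0.04207 × 1680 = 70.6776 m; 2√(D_R t) = 43.49 m; argument = (91.1 − 70.6776)/43.49 = 0.4696.
C = C₀ × ½·erfc(0.4696) = 39.4 × 0.2533 = 9.98 mg/L.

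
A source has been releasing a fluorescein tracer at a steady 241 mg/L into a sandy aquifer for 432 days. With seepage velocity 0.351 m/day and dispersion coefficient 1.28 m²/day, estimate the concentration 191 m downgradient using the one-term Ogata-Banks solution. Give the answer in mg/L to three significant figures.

28.5 mg/L

For a continuous step input, C/C₀ ≈ ½·erfc((x−vt)/(2√(Dt))).
vt = 0.351 × 432 = 151.632 m and 2√(Dt) = 2√(1.28 × 432) = 47.03 m.
Argument (x−vt)/(2√(Dt)) = (191 − 151.632)/47.03 = 0.8371; ½·erfc(0.8371) = 0.1182.
C = 241 × 0.1182 = 28.5 mg/L.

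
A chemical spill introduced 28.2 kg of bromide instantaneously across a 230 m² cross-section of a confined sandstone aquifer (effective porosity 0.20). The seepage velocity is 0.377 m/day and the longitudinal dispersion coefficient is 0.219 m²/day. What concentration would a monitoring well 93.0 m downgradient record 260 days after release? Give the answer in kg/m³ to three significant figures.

For an instantaneous plane source, C(x,t) = M/(n_e·A·√(4πDt)) · exp(−(x−vt)²/(4Dt)), with n_e·A the pore (flow) area.
Plume center vt = 0.377 × 260 = 98.02 m, so the well at 93.0 m is 5.02 m upgradient of the peak.
√(4πDt) = 26.75 m, giving peak height M/(n_e·A·√(4πDt)) = 28.2/(0.20 × 230 × 26.75) = 0.02292 kg/m³.
(x−vt)²/(4Dt) = (-5.02)²/(4 × 0.219 × 260) = 0.1106; exp(−0.1106) = 0.8953.
C = 0.02292 × 0.8953 = 0.0205 kg/m³.

0.0205 kg/m³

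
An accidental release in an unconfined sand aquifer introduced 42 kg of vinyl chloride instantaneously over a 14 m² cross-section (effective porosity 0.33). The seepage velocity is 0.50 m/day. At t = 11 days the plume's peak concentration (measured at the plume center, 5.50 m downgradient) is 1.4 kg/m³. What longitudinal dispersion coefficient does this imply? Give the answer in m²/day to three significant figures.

0.305 m²/day

At the plume center C_max = M/(n_e·A·√(4πDt)), so D = M²/(4πt·(n_e·A·C_max)²).
n_e·A·C_max = 0.33 × 14 × 1.4 = 6.468 kg/m.
D = 42²/(4π × 11 × 6.468²) = 0.305 m²/day.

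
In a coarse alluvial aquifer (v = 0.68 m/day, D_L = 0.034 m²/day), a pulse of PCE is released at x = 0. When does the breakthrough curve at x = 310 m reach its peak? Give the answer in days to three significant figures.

456 days

For the 1D instantaneous-source solution, setting ∂C/∂t = 0 at fixed x gives v²t² + 2Dt − x² = 0, so t = (√(D² + v²x²) − D)/v².
√(D² + v²x²) = √(0.034² + 0.68² × 310²) = 210.8; v² = 0.4624.
t = (210.8 − 0.034)/0.4624 = 456 days (vs. the pure-advection estimate x/v = 456 d).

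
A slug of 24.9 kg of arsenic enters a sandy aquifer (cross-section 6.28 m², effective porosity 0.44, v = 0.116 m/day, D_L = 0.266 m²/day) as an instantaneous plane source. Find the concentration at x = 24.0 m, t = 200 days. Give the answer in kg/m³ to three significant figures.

For an instantaneous plane source, C(x,t) = M/(n_e·A·√(4πDt)) · exp(−(x−vt)²/(4Dt)), with n_e·A the pore (flow) area.
Plume center vt = 0.116 × 200 = 23.2 m, so the well at 24.0 m is 0.8 m downgradient of the peak.
√(4πDt) = 25.86 m, giving peak height M/(n_e·A·√(4πDt)) = 24.9/(0.44 × 6.28 × 25.86) = 0.3485 kg/m³.
(x−vt)²/(4Dt) = (0.8)²/(4 × 0.266 × 200) = 0.003008; exp(−0.003008) = 0.9970.
C = 0.3485 × 0.9970 = 0.347 kg/m³.

0.347 kg/m³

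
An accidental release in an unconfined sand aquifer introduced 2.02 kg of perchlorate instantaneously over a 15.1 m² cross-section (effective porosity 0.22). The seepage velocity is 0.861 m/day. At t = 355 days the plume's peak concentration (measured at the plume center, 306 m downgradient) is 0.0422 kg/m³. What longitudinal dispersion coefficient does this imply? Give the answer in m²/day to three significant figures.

At the plume center C_max = M/(n_e·A·√(4πDt)), so D = M²/(4πt·(n_e·A·C_max)²).
n_e·A·C_max = 0.22 × 15.1 × 0.0422 = 0.1402 kg/m.
D = 2.02²/(4π × 355 × 0.1402²) = 0.0465 m²/day.

0.0465 m²/day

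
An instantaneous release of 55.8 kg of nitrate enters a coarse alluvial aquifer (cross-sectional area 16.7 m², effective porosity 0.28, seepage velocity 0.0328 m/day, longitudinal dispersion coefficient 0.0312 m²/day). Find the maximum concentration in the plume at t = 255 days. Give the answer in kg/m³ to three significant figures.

The peak of an instantaneous 1D plume sits at x = vt; there the Gaussian factor is 1 and C_max = M/(n_e·A·√(4πDt)), where n_e·A is the pore area the mass is dissolved in.
√(4πDt) = √(4π × 0.0312 × 255) = 9.999 m, so C_max = 55.8/(0.28 × 16.7 × 9.999) = 1.19 kg/m³.

1.19 kg/m³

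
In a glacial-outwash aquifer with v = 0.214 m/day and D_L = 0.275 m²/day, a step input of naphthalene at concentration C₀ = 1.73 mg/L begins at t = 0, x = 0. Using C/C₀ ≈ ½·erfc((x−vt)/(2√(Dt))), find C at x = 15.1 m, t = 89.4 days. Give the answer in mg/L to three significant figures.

For a continuous step input, C/C₀ ≈ ½·erfc((x−vt)/(2√(Dt))).
vt = 0.214 × 89.4 = 19.1316 m and 2√(Dt) = 2√(0.275 × 89.4) = 9.917 m.
Argument (x−vt)/(2√(Dt)) = (15.1 − 19.1316)/9.917 = -0.4065; ½·erfc(-0.4065) = 0.7173.
C = 1.73 × 0.7173 = 1.24 mg/L.

1.24 mg/L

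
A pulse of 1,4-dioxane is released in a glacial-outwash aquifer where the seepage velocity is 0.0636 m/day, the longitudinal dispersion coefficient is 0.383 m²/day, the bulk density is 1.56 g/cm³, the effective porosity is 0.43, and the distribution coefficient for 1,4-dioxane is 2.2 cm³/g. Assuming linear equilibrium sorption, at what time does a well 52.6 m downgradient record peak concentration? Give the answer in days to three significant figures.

6630 days

Retardation factor R = 1 + ρ_b·K_d/n = 1 + 1.56 × 2.2/0.43 = 8.981.
Sorption retards both mechanisms: v_R = v/R = 0.007082 m/day, D_R = D/R = 0.04265 m²/day.
Peak time from v_R²t² + 2D_R t − x² = 0: t = (√(D_R² + v_R²x²) − D_R)/v_R².
√(D_R² + v_R²x²) = √(0.04265² + 0.007082² × 52.6²) = 0.3749; v_R² = 5.015e-05.
t = (0.3749 − 0.04265)/5.015e-05 = 6630 days.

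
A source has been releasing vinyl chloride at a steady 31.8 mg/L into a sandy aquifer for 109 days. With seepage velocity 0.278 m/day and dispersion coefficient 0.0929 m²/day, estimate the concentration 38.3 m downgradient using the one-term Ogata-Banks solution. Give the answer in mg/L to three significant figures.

1.20 mg/L

For a continuous step input, C/C₀ ≈ ½·erfc((x−vt)/(2√(Dt))).
vt = 0.278 × 109 = 30.302 m and 2√(Dt) = 2√(0.0929 × 109) = 6.364 m.
Argument (x−vt)/(2√(Dt)) = (38.3 − 30.302)/6.364 = 1.257; ½·erfc(1.257) = 0.03773.
C = 31.8 × 0.03773 = 1.20 mg/L.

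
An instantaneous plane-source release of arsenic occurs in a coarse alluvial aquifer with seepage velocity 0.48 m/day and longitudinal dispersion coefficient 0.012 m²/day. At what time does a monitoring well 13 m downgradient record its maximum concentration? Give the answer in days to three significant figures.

For the 1D instantaneous-source solution, setting ∂C/∂t = 0 at fixed x gives v²t² + 2Dt − x² = 0, so t = (√(D² + v²x²) − D)/v².
√(D² + v²x²) = √(0.012² + 0.48² × 13²) = 6.240; v² = 0.2304.
t = (6.240 − 0.012)/0.2304 = 27.0 days (vs. the pure-advection estimate x/v = 27.1 d).

27.0 days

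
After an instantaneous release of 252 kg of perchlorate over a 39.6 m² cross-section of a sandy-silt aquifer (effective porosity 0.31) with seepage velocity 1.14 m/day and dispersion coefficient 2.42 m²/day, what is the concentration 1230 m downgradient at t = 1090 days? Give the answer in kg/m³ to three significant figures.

0.111 kg/m³

For an instantaneous plane source, C(x,t) = M/(n_e·A·√(4πDt)) · exp(−(x−vt)²/(4Dt)), with n_e·A the pore (flow) area.
Plume center vt = 1.14 × 1090 = 1242.6 m, so the well at 1230 m is 12.6 m upgradient of the peak.
√(4πDt) = 182.1 m, giving peak height M/(n_e·A·√(4πDt)) = 252/(0.31 × 39.6 × 182.1) = 0.1127 kg/m³.
(x−vt)²/(4Dt) = (-12.6)²/(4 × 2.42 × 1090) = 0.01505; exp(−0.01505) = 0.9851.
C = 0.1127 × 0.9851 = 0.111 kg/m³.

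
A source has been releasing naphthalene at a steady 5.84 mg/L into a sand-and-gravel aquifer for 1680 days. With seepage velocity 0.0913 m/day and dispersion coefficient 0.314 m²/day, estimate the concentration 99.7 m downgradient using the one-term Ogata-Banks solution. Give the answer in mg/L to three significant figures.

For a continuous step input, C/C₀ ≈ ½·erfc((x−vt)/(2√(Dt))).
vt = 0.0913 × 1680 = 153.384 m and 2√(Dt) = 2√(0.314 × 1680) = 45.94 m.
Argument (x−vt)/(2√(Dt)) = (99.7 − 153.384)/45.94 = -1.169; ½·erfc(-1.169) = 0.9509.
C = 5.84 × 0.9509 = 5.55 mg/L.

5.55 mg/L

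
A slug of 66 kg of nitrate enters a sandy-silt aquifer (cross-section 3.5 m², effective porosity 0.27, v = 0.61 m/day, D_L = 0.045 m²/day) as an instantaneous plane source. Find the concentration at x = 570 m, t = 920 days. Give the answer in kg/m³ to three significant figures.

For an instantaneous plane source, C(x,t) = M/(n_e·A·√(4πDt)) · exp(−(x−vt)²/(4Dt)), with n_e·A the pore (flow) area.
Plume center vt = 0.61 × 920 = 561.2 m, so the well at 570 m is 8.8 m downgradient of the peak.
√(4πDt) = 22.81 m, giving peak height M/(n_e·A·√(4πDt)) = 66/(0.27 × 3.5 × 22.81) = 3.062 kg/m³.
(x−vt)²/(4Dt) = (8.8)²/(4 × 0.045 × 920) = 0.4676; exp(−0.4676) = 0.6265.
C = 3.062 × 0.6265 = 1.92 kg/m³.

1.92 kg/m³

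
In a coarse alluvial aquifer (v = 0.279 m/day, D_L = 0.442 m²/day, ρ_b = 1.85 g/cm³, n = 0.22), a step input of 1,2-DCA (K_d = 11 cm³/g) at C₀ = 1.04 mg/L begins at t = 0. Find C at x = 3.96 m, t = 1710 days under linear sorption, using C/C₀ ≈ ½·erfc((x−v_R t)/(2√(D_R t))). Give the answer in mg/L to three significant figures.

Retardation factor R = 1 + ρ_b·K_d/n = 1 + 1.85 × 11/0.22 = 93.50.
Sorption retards both mechanisms: v_R = v/R = 0.002984 m/day, D_R = D/R = 0.004727 m²/day.
v_R·t = 0.002984 × 1710 = 5.10264 m; 2√(D_R t) = 5.686 m; argument = (3.96 − 5.10264)/5.686 = -0.2010.
C = C₀ × ½·erfc(-0.2010) = 1.04 × 0.6119 = 0.636 mg/L.

0.636 mg/L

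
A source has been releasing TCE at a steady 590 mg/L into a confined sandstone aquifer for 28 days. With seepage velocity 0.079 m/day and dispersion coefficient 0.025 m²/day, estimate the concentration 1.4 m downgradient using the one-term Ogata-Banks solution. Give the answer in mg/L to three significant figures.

For a continuous step input, C/C₀ ≈ ½·erfc((x−vt)/(2√(Dt))).
vt = 0.079 × 28 = 2.212 m and 2√(Dt) = 2√(0.025 × 28) = 1.673 m.
Argument (x−vt)/(2√(Dt)) = (1.4 − 2.212)/1.673 = -0.4854; ½·erfc(-0.4854) = 0.7538.
C = 590 × 0.7538 = 445 mg/L.

445 mg/L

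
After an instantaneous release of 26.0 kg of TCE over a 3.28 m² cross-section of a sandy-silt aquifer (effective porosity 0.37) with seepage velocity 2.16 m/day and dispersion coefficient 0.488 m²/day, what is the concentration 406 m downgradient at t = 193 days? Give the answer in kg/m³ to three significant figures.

For an instantaneous plane source, C(x,t) = M/(n_e·A·√(4πDt)) · exp(−(x−vt)²/(4Dt)), with n_e·A the pore (flow) area.
Plume center vt = 2.16 × 193 = 416.88 m, so the well at 406 m is 10.88 m upgradient of the peak.
√(4πDt) = 34.40 m, giving peak height M/(n_e·A·√(4πDt)) = 26.0/(0.37 × 3.28 × 34.40) = 0.6228 kg/m³.
(x−vt)²/(4Dt) = (-10.88)²/(4 × 0.488 × 193) = 0.3142; exp(−0.3142) = 0.7304.
C = 0.6228 × 0.7304 = 0.455 kg/m³.

0.455 kg/m³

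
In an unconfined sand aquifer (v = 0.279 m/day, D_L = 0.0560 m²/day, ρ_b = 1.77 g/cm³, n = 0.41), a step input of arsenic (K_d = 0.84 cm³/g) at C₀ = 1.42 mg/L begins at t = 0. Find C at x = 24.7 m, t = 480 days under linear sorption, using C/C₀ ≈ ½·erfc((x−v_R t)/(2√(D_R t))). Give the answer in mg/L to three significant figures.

Retardation factor R = 1 + ρ_b·K_d/n = 1 + 1.77 × 0.84/0.41 = 4.626.
Sorption retards both mechanisms: v_R = v/R = 0.06031 m/day, D_R = D/R = 0.01211 m²/day.
v_R·t = 0.06031 × 480 = 28.9488 m; 2√(D_R t) = 4.822 m; argument = (24.7 − 28.9488)/4.822 = -0.8811.
C = C₀ × ½·erfc(-0.8811) = 1.42 × 0.8936 = 1.27 mg/L.

1.27 mg/L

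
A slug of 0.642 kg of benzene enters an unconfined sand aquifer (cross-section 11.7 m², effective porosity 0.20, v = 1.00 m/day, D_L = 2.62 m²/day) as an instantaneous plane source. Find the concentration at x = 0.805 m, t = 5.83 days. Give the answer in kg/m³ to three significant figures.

For an instantaneous plane source, C(x,t) = M/(n_e·A·√(4πDt)) · exp(−(x−vt)²/(4Dt)), with n_e·A the pore (flow) area.
Plume center vt = 1.00 × 5.83 = 5.83 m, so the well at 0.805 m is 5.025 m upgradient of the peak.
√(4πDt) = 13.85 m, giving peak height M/(n_e·A·√(4πDt)) = 0.642/(0.20 × 11.7 × 13.85) = 0.01981 kg/m³.
(x−vt)²/(4Dt) = (-5.025)²/(4 × 2.62 × 5.83) = 0.4133; exp(−0.4133) = 0.6615.
C = 0.01981 × 0.6615 = 0.0131 kg/m³.

0.0131 kg/m³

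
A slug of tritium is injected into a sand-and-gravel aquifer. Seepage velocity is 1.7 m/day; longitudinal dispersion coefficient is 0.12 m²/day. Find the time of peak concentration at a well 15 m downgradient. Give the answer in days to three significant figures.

For the 1D instantaneous-source solution, setting ∂C/∂t = 0 at fixed x gives v²t² + 2Dt − x² = 0, so t = (√(D² + v²x²) − D)/v².
√(D² + v²x²) = √(0.12² + 1.7² × 15²) = 25.50; v² = 2.89.
t = (25.50 − 0.12)/2.89 = 8.78 days (vs. the pure-advection estimate x/v = 8.82 d).

8.78 days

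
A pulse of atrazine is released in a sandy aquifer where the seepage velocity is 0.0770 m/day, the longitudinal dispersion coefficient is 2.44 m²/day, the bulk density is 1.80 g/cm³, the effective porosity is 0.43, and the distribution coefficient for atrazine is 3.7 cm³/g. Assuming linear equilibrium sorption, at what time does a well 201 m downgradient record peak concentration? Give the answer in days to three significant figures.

Retardation factor R = 1 + ρ_b·K_d/n = 1 + 1.80 × 3.7/0.43 = 16.49.
Sorption retards both mechanisms: v_R = v/R = 0.004669 m/day, D_R = D/R = 0.1480 m²/day.
Peak time from v_R²t² + 2D_R t − x² = 0: t = (√(D_R² + v_R²x²) − D_R)/v_R².
√(D_R² + v_R²x²) = √(0.1480² + 0.004669² × 201²) = 0.9501; v_R² = 2.180e-05.
t = (0.9501 − 0.1480)/2.180e-05 = 36800 days.

36800 days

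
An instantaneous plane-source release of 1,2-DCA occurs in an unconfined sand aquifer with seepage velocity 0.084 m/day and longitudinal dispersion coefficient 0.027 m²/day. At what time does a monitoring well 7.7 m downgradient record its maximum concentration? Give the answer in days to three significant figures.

87.9 days

For the 1D instantaneous-source solution, setting ∂C/∂t = 0 at fixed x gives v²t² + 2Dt − x² = 0, so t = (√(D² + v²x²) − D)/v².
√(D² + v²x²) = √(0.027² + 0.084² × 7.7²) = 0.6474; v² = 0.007056.
t = (0.6474 − 0.027)/0.007056 = 87.9 days (vs. the pure-advection estimate x/v = 91.7 d).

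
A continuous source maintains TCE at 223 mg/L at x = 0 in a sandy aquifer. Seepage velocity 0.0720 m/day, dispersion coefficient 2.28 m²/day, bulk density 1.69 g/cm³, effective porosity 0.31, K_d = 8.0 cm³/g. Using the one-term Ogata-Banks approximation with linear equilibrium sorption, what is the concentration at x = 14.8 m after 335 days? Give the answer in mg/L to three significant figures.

Retardation factor R = 1 + ρ_b·K_d/n = 1 + 1.69 × 8.0/0.31 = 44.61.
Sorption retards both mechanisms: v_R = v/R = 0.001614 m/day, D_R = D/R = 0.05111 m²/day.
v_R·t = 0.001614 × 335 = 0.54069 m; 2√(D_R t) = 8.276 m; argument = (14.8 − 0.54069)/8.276 = 1.723.
C = C₀ × ½·erfc(1.723) = 223 × 0.007411 = 1.65 mg/L.

1.65 mg/L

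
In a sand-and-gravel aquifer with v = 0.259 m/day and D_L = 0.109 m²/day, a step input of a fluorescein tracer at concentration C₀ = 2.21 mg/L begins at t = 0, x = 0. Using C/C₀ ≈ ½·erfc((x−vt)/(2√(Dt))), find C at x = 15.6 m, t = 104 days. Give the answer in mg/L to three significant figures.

For a continuous step input, C/C₀ ≈ ½·erfc((x−vt)/(2√(Dt))).
vt = 0.259 × 104 = 26.936 m and 2√(Dt) = 2√(0.109 × 104) = 6.734 m.
Argument (x−vt)/(2√(Dt)) = (15.6 − 26.936)/6.734 = -1.683; ½·erfc(-1.683) = 0.9913.
C = 2.21 × 0.9913 = 2.19 mg/L.

2.19 mg/L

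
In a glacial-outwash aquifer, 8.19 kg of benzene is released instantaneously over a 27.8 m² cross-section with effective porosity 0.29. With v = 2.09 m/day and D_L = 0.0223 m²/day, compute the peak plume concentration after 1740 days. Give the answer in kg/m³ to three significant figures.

0.0460 kg/m³

The peak of an instantaneous 1D plume sits at x = vt; there the Gaussian factor is 1 and C_max = M/(n_e·A·√(4πDt)), where n_e·A is the pore area the mass is dissolved in.
√(4πDt) = √(4π × 0.0223 × 1740) = 22.08 m, so C_max = 8.19/(0.29 × 27.8 × 22.08) = 0.0460 kg/m³.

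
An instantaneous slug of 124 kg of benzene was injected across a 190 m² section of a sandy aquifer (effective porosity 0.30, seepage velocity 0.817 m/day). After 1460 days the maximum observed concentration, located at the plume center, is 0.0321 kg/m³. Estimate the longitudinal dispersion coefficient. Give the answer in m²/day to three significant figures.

At the plume center C_max = M/(n_e·A·√(4πDt)), so D = M²/(4πt·(n_e·A·C_max)²).
n_e·A·C_max = 0.30 × 190 × 0.0321 = 1.830 kg/m.
D = 124²/(4π × 1460 × 1.830²) = 0.250 m²/day.

0.250 m²/day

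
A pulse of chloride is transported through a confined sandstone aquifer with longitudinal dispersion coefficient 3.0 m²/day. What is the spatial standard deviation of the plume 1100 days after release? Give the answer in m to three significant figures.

81.2 m

Dispersive spreading gives a Gaussian with σ² = 2Dt; advection only shifts the center.
σ = √(2 × 3.0 × 1100) = 81.2 m.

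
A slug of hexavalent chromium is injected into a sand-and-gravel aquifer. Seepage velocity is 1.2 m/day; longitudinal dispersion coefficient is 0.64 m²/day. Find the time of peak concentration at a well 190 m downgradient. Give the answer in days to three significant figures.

158 days

For the 1D instantaneous-source solution, setting ∂C/∂t = 0 at fixed x gives v²t² + 2Dt − x² = 0, so t = (√(D² + v²x²) − D)/v².
√(D² + v²x²) = √(0.64² + 1.2² × 190²) = 228.0; v² = 1.44.
t = (228.0 − 0.64)/1.44 = 158 days (vs. the pure-advection estimate x/v = 158 d).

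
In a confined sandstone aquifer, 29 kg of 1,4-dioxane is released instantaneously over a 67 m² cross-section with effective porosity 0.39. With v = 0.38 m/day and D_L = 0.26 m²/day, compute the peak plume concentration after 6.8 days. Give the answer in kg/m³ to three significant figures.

The peak of an instantaneous 1D plume sits at x = vt; there the Gaussian factor is 1 and C_max = M/(n_e·A·√(4πDt)), where n_e·A is the pore area the mass is dissolved in.
√(4πDt) = √(4π × 0.26 × 6.8) = 4.714 m, so C_max = 29/(0.39 × 67 × 4.714) = 0.235 kg/m³.

0.235 kg/m³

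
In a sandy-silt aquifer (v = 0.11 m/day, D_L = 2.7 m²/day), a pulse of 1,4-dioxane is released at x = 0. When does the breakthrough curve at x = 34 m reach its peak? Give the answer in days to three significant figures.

For the 1D instantaneous-source solution, setting ∂C/∂t = 0 at fixed x gives v²t² + 2Dt − x² = 0, so t = (√(D² + v²x²) − D)/v².
√(D² + v²x²) = √(2.7² + 0.11² × 34²) = 4.613; v² = 0.0121.
t = (4.613 − 2.7)/0.0121 = 158 days (vs. the pure-advection estimate x/v = 309 d).

158 days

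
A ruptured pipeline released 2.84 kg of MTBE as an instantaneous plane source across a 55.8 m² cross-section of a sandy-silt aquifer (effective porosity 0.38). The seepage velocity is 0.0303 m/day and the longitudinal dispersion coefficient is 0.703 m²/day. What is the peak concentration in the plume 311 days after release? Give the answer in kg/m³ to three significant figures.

0.00256 kg/m³

The peak of an instantaneous 1D plume sits at x = vt; there the Gaussian factor is 1 and C_max = M/(n_e·A·√(4πDt)), where n_e·A is the pore area the mass is dissolved in.
√(4πDt) = √(4π × 0.703 × 311) = 52.42 m, so C_max = 2.84/(0.38 × 55.8 × 52.42) = 0.00256 kg/m³.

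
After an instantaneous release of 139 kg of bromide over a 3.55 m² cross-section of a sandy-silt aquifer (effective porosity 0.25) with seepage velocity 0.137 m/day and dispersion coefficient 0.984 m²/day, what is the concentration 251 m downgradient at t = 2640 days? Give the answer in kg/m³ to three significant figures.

For an instantaneous plane source, C(x,t) = M/(n_e·A·√(4πDt)) · exp(−(x−vt)²/(4Dt)), with n_e·A the pore (flow) area.
Plume center vt = 0.137 × 2640 = 361.68 m, so the well at 251 m is 110.68 m upgradient of the peak.
√(4πDt) = 180.7 m, giving peak height M/(n_e·A·√(4πDt)) = 139/(0.25 × 3.55 × 180.7) = 0.8667 kg/m³.
(x−vt)²/(4Dt) = (-110.68)²/(4 × 0.984 × 2640) = 1.179; exp(−1.179) = 0.3076.
C = 0.8667 × 0.3076 = 0.267 kg/m³.

0.267 kg/m³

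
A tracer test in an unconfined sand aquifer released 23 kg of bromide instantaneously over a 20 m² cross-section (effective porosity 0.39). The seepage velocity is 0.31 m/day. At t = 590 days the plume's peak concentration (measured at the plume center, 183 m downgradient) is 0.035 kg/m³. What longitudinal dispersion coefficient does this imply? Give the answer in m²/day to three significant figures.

0.957 m²/day

At the plume center C_max = M/(n_e·A·√(4πDt)), so D = M²/(4πt·(n_e·A·C_max)²).
n_e·A·C_max = 0.39 × 20 × 0.035 = 0.2730 kg/m.
D = 23²/(4π × 590 × 0.2730²) = 0.957 m²/day.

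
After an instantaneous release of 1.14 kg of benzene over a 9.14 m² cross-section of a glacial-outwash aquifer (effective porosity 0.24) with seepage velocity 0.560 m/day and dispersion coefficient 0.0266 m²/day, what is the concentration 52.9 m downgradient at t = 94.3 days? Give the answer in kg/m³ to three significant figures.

0.0925 kg/m³

For an instantaneous plane source, C(x,t) = M/(n_e·A·√(4πDt)) · exp(−(x−vt)²/(4Dt)), with n_e·A the pore (flow) area.
Plume center vt = 0.560 × 94.3 = 52.808 m, so the well at 52.9 m is 0.092 m downgradient of the peak.
√(4πDt) = 5.614 m, giving peak height M/(n_e·A·√(4πDt)) = 1.14/(0.24 × 9.14 × 5.614) = 0.09257 kg/m³.
(x−vt)²/(4Dt) = (0.092)²/(4 × 0.0266 × 94.3) = 0.0008436; exp(−0.0008436) = 0.9992.
C = 0.09257 × 0.9992 = 0.0925 kg/m³.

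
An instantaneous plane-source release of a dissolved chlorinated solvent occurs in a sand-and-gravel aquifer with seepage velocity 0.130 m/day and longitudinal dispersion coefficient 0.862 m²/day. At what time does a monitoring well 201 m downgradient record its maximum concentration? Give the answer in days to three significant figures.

1500 days

For the 1D instantaneous-source solution, setting ∂C/∂t = 0 at fixed x gives v²t² + 2Dt − x² = 0, so t = (√(D² + v²x²) − D)/v².
√(D² + v²x²) = √(0.862² + 0.130² × 201²) = 26.14; v² = 0.0169.
t = (26.14 − 0.862)/0.0169 = 1500 days (vs. the pure-advection estimate x/v = 1550 d).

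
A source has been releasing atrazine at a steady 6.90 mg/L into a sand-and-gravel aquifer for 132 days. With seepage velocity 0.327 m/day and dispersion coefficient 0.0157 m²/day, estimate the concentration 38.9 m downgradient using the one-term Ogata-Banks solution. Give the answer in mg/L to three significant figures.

6.78 mg/L

For a continuous step input, C/C₀ ≈ ½·erfc((x−vt)/(2√(Dt))).
vt = 0.327 × 132 = 43.164 m and 2√(Dt) = 2√(0.0157 × 132) = 2.879 m.
Argument (x−vt)/(2√(Dt)) = (38.9 − 43.164)/2.879 = -1.481; ½·erfc(-1.481) = 0.9819.
C = 6.90 × 0.9819 = 6.78 mg/L.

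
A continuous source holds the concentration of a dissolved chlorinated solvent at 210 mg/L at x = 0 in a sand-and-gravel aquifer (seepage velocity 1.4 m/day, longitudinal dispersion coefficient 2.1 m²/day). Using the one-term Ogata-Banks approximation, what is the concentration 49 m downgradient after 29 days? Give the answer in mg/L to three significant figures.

46.9 mg/L

For a continuous step input, C/C₀ ≈ ½·erfc((x−vt)/(2√(Dt))).
vt = 1.4 × 29 = 40.6 m and 2√(Dt) = 2√(2.1 × 29) = 15.61 m.
Argument (x−vt)/(2√(Dt)) = (49 − 40.6)/15.61 = 0.5381; ½·erfc(0.5381) = 0.2233.
C = 210 × 0.2233 = 46.9 mg/L.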